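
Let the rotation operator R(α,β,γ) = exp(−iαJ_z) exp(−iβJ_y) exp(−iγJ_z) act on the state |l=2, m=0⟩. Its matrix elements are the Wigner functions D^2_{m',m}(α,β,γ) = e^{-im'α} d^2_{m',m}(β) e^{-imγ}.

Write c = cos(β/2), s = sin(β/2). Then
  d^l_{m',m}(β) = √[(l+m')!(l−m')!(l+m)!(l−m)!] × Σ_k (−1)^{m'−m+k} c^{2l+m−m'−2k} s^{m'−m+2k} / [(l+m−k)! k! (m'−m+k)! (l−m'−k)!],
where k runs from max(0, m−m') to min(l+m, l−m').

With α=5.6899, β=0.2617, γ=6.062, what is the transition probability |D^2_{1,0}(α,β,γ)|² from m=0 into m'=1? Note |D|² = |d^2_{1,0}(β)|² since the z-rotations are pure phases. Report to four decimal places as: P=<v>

P=0.0937

D^2_{1,0}(5.6899,0.2617,6.062) = e^{-i·1·5.6899}·d^2_{1,0}(0.2617)·e^{-i·0·6.062}. Compute d first:
With c≡cos(β/2)=0.991451 and s≡sin(β/2)=0.130477, N=[6·1·2·2]^{1/2}=4.898979
k∈{0,1} keeps every argument non-negative
  k=0: (−1)^1·4.8990/(2)·0.9915^3·0.1305^1 = -0.311475
  k=1: (−1)^2·4.8990/(2)·0.9915^1·0.1305^3 = +0.005394
d^2_{1,0}(0.2617) = -0.311475 +0.005394 = -0.306081
|D^2_{1,0}|² = |d^2_{1,0}(β)|² = (-0.306081)² = 0.093685 (the z-rotation phases have unit modulus)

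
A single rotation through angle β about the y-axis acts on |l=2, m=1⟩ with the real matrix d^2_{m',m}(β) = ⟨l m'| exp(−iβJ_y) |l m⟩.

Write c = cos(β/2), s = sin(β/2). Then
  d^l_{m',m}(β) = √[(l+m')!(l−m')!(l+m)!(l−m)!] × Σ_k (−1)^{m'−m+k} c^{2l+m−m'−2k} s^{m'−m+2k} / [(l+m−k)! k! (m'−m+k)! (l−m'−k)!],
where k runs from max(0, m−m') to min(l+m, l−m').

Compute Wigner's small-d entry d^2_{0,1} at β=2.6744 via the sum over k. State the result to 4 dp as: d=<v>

d^2_{0,1}(β=2.6744) via Wigner's sum:
c=cos(2.6744/2)=0.231478, s=sin(2.6744/2)=0.972840; N=√[2·2·6·1]=4.898979
k: max(0,(1)−(0))=1 … min(2+(1),2−(0))=2
  k=1: (−1)^0·4.8990/(2)·0.2315^3·0.9728^1 = +0.029556
  k=2: (−1)^1·4.8990/(2)·0.2315^1·0.9728^3 = -0.522047
d^2_{0,1}(2.6744) = +0.029556 -0.522047 = -0.492491

d=-0.4925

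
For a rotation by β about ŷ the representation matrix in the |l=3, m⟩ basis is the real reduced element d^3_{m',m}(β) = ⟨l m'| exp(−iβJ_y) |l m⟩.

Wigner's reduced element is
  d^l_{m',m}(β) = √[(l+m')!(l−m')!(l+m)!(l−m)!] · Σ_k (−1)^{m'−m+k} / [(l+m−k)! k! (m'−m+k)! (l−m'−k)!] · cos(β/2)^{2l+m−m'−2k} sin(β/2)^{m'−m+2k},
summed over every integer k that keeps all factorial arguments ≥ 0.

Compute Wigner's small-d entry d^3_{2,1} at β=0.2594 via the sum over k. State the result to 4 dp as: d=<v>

d=-0.3788

d^3_{2,1}(β=0.2594) via Wigner's sum:
c=cos(0.2594/2)=0.991601, s=sin(0.2594/2)=0.129337; N=√[120·1·24·2]=75.894664
Admissible k: 0..1 (factorial args all ≥0)
  k=0: (−1)^1·75.8947/(24)·0.9916^5·0.1293^1 = -0.392108
  k=1: (−1)^2·75.8947/(12)·0.9916^3·0.1293^3 = +0.013342
d^3_{2,1}(0.2594) = -0.392108 +0.013342 = -0.378767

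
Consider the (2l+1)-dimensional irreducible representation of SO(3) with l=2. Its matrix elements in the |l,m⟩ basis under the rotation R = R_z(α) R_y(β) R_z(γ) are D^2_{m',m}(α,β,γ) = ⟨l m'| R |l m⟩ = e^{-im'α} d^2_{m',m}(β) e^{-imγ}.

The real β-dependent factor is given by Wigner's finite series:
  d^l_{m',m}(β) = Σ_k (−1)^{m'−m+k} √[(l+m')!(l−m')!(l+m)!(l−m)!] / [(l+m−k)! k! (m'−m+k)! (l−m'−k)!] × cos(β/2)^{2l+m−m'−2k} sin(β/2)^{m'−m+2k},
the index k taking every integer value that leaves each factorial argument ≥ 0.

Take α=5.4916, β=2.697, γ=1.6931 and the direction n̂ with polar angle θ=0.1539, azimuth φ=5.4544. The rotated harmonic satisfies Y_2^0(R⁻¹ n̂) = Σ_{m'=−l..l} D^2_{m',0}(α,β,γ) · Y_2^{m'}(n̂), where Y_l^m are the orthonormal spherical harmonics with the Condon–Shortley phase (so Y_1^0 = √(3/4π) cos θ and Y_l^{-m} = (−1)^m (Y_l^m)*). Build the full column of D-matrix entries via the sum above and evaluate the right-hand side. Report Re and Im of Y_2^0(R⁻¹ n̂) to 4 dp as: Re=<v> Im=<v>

Need the full column D^2_{m',0} for m'=−2..2 at α=5.4916, β=2.697, γ=1.6931.
cos(β/2)=0.220470, sin(β/2)=0.975394
d^2_{-2,0}: single k=2 term ⇒ +0.113275;  D = -0.001402-0.113266i
d^2_{-1,0}: k∈[1..2] ⇒ +0.025604 -0.501147 = -0.475543;  D = -0.334173+0.338334i
d^2_{0,0}: k∈[0..2] ⇒ +0.002363 -0.184978 +0.905149 = +0.722534;  D = +0.722534+0.000000i
d^2_{1,0}: k∈[0..1] ⇒ -0.025604 +0.501147 = +0.475543;  D = +0.334173+0.338334i
d^2_{2,0}: single k=0 term ⇒ +0.113275;  D = -0.001402+0.113266i
Y_2^{m'}(θ=0.1539,φ=5.4544) and Σ D·Y over m':
  (-0.0014-0.1133i)·(-0.0008+0.0090i)  (-0.3342+0.3383i)·(+0.0791+0.0863i)  (+0.7225+0.0000i)·(+0.6085+0.0000i)  (+0.3342+0.3383i)·(-0.0791+0.0863i)  (-0.0014+0.1133i)·(-0.0008-0.0090i)
Y_2^0(R⁻¹ n̂) = +0.330522+0.000000i

Re=0.3305 Im=0.0000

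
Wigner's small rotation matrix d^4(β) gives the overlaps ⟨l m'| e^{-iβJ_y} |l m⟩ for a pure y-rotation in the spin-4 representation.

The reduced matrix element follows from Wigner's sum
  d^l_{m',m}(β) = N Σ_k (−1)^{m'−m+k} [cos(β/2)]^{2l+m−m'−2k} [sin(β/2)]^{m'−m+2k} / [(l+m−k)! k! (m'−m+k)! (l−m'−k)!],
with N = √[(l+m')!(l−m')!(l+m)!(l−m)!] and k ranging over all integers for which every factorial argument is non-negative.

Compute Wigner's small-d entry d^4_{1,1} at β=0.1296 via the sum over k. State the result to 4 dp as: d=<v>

d=0.9217

d^4_{1,1}(β=0.1296) via Wigner's sum:
c=cos(0.1296/2)=0.997901, s=sin(0.1296/2)=0.064755; N=√[120·6·120·6]=720.000000
k∈{0,1,2,3} keeps every argument non-negative
  k=0: (−1)^0·720.0000/(720)·0.9979^8·0.0648^0 = +0.983333
  k=1: (−1)^1·720.0000/(48)·0.9979^6·0.0648^2 = -0.062110
  k=2: (−1)^2·720.0000/(24)·0.9979^4·0.0648^4 = +0.000523
  k=3: (−1)^3·720.0000/(72)·0.9979^2·0.0648^6 = -0.000001
d^4_{1,1}(0.1296) = +0.983333 -0.062110 +0.000523 -0.000001 = +0.921745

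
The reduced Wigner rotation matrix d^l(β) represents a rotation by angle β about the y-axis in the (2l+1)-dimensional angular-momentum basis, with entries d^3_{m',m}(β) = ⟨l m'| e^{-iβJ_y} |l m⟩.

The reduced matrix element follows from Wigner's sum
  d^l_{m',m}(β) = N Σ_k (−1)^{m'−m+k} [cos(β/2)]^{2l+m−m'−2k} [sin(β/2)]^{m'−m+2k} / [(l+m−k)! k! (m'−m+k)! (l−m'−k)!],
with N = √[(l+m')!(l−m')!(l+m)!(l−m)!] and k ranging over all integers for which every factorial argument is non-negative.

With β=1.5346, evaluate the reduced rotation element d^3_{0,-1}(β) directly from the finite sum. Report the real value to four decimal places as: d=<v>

d=0.4299

d^3_{0,-1}(β=1.5346) via Wigner's sum:
Half-angle: c=0.719788, s=0.694194. N=√(6·6·2·24)=41.569219
k∈{0,1,2} keeps every argument non-negative
  k=0: (−1)^1·41.5692/(12)·0.7198^5·0.6942^1 = -0.464615
  k=1: (−1)^2·41.5692/(4)·0.7198^3·0.6942^3 = +1.296487
  k=2: (−1)^3·41.5692/(12)·0.7198^1·0.6942^5 = -0.401976
d^3_{0,-1}(1.5346) = -0.464615 +1.296487 -0.401976 = +0.429896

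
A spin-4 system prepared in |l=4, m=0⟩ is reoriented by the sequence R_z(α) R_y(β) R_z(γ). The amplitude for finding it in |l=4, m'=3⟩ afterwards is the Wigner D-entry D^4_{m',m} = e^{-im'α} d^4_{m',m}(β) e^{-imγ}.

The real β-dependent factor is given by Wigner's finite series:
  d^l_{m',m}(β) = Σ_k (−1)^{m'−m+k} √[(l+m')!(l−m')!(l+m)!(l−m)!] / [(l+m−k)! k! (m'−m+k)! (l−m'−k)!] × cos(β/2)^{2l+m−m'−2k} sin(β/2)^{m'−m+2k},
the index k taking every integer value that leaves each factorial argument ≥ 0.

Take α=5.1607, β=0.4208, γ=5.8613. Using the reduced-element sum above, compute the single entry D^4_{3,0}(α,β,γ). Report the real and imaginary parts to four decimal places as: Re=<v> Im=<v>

First d^4_{3,0}(β=0.4208), then the phase factors e^{-i(3)α} and e^{-i(0)γ}:
Half-angle: c=0.977947, s=0.208851. N=√(5040·1·24·24)=1703.830978
k∈{0,1} keeps every argument non-negative
  k=0: (−1)^3·1703.8310/(144)·0.9779^5·0.2089^3 = -0.096417
  k=1: (−1)^4·1703.8310/(144)·0.9779^3·0.2089^5 = +0.004397
d^4_{3,0}(0.4208) = -0.096417 +0.004397 = -0.092019
Attach z-rotation phases: D = e^{-i(3)(5.1607)}·(-0.092019)·e^{-i(0)(5.8613)} = +0.089682+0.020608i

Re=0.0897 Im=0.0206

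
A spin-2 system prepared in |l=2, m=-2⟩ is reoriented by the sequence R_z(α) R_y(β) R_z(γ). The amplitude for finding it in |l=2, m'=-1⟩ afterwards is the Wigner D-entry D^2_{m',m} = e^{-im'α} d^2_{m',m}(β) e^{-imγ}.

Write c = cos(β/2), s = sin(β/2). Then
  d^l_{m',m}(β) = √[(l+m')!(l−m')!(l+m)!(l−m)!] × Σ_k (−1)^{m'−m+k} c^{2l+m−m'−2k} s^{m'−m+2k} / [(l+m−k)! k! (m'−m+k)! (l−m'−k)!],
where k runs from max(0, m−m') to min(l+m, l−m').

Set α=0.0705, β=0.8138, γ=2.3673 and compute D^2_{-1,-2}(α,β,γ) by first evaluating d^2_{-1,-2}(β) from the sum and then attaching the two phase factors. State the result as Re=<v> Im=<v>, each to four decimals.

First d^2_{-1,-2}(β=0.8138), then the phase factors e^{-i(-1)α} and e^{-i(-2)γ}:
Half-angle: c=0.918352, s=0.395764. N=√(1·6·1·24)=12.000000
k∈{0} keeps every argument non-negative
  k=0: (−1)^1·12.0000/(6)·0.9184^3·0.3958^1 = -0.613048
d^2_{-1,-2}(0.8138) = -0.613048
Phases: e^{-i·(-1)·0.0705}=+0.997516+0.070442i, e^{-i·(-2)·2.3673}=+0.022209-0.999753i ⇒ D=-0.056755+0.610415i

Re=-0.0568 Im=0.6104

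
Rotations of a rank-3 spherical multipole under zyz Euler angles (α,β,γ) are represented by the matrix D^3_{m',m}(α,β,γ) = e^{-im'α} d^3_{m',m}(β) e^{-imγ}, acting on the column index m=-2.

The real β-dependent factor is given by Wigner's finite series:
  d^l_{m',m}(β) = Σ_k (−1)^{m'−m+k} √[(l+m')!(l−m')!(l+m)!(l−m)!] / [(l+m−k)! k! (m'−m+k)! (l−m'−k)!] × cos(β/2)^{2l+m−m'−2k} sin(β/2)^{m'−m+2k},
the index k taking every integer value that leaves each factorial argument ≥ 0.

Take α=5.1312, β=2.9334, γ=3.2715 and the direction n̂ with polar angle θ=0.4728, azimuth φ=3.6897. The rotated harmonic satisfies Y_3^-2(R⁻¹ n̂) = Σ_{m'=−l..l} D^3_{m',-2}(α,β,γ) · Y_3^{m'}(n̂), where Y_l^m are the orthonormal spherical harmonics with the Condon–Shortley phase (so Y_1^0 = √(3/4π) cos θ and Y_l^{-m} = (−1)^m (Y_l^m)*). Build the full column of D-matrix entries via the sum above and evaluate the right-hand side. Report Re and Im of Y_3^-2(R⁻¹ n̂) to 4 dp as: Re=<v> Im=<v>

Need the full column D^3_{m',-2} for m'=−3..3 at α=5.1312, β=2.9334, γ=3.2715.
cos(β/2)=0.103908, sin(β/2)=0.994587
d^3_{-3,-2}: single k=1 term ⇒ +0.000030;  D = -0.000029+0.000002i
d^3_{-2,-2}: k∈[0..1] ⇒ +0.000001 -0.000577 = -0.000575;  D = +0.000262+0.000512i
d^3_{-1,-2}: k∈[0..1] ⇒ -0.000038 +0.006981 = +0.006943;  D = +0.004358-0.005405i
d^3_{0,-2}: k∈[0..1] ⇒ +0.000632 -0.057867 = -0.057236;  D = -0.055315-0.014704i
d^3_{1,-2}: k∈[0..1] ⇒ -0.006981 +0.319790 = +0.312809;  D = +0.049526+0.308863i
d^3_{2,-2}: k∈[0..1] ⇒ +0.052825 -0.967958 = -0.915132;  D = +0.766572-0.499835i
d^3_{3,-2}: single k=0 term ⇒ -0.247708;  D = +0.207985+0.134541i
Y_3^{m'}(θ=0.4728,φ=3.6897) and Σ D·Y over m':
  (-0.0000+0.0000i)·(+0.0029+0.0393i)  (+0.0003+0.0005i)·(+0.0862-0.1678i)  (+0.0044-0.0054i)·(-0.3722+0.2272i)  (-0.0553-0.0147i)·(+0.3200+0.0000i)  (+0.0495+0.3089i)·(+0.3722+0.2272i)  (+0.7666-0.4998i)·(+0.0862+0.1678i)  (+0.2080+0.1345i)·(-0.0029+0.0393i)
Y_3^-2(R⁻¹ n̂) = +0.074357+0.217850i

Re=0.0744 Im=0.2178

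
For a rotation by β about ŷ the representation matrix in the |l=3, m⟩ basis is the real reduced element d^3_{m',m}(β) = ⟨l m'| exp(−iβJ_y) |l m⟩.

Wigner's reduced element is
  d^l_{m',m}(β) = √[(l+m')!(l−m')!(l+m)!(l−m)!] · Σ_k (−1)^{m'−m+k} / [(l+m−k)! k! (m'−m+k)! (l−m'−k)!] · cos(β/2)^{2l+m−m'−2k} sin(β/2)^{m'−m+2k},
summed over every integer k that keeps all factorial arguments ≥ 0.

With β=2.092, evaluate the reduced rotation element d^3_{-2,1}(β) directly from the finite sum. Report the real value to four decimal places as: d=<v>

d^3_{-2,1}(β=2.092) via Wigner's sum:
With c≡cos(β/2)=0.501037 and s≡sin(β/2)=0.865426, N=[1·120·24·2]^{1/2}=75.894664
Admissible k: 3..4 (factorial args all ≥0)
  k=3: (−1)^0·75.8947/(12)·0.5010^3·0.8654^3 = +0.515619
  k=4: (−1)^1·75.8947/(24)·0.5010^1·0.8654^5 = -0.769165
d^3_{-2,1}(2.092) = +0.515619 -0.769165 = -0.253546

d=-0.2535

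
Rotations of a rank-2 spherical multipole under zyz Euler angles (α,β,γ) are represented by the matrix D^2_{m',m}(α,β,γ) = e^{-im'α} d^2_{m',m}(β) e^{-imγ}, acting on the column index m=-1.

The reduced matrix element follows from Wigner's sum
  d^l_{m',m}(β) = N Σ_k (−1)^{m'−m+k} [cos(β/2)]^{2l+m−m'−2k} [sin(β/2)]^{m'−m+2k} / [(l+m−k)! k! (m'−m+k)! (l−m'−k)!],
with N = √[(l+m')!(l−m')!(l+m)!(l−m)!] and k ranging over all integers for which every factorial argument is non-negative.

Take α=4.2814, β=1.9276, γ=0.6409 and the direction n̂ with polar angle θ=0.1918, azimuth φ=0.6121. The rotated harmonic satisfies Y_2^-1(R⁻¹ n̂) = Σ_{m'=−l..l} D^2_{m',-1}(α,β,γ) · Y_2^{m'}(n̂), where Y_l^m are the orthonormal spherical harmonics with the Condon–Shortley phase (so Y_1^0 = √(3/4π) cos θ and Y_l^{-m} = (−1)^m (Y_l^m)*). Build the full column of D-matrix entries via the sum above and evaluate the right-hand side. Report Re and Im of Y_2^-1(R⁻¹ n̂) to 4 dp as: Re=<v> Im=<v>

Re=0.2434 Im=0.2276

Need the full column D^2_{m',-1} for m'=−2..2 at α=4.2814, β=1.9276, γ=0.6409.
cos(β/2)=0.570403, sin(β/2)=0.821365
d^2_{-2,-1}: single k=1 term ⇒ +0.304868;  D = -0.297448+0.066852i
d^2_{-1,-1}: k∈[0..1] ⇒ +0.105859 -0.658502 = -0.552643;  D = -0.115156+0.540512i
d^2_{0,-1}: k∈[0..1] ⇒ -0.373385 +0.774223 = +0.400838;  D = +0.321295+0.239668i
d^2_{1,-1}: k∈[0..1] ⇒ +0.658502 -0.455140 = +0.203362;  D = -0.178574+0.097302i
d^2_{2,-1}: single k=0 term ⇒ -0.632150;  D = +0.042902+0.630693i
Y_2^{m'}(θ=0.1918,φ=0.6121) and Σ D·Y over m':
  (-0.2974+0.0669i)·(+0.0048-0.0132i)  (-0.1152+0.5405i)·(+0.1183-0.0831i)  (+0.3213+0.2397i)·(+0.5964+0.0000i)  (-0.1786+0.0973i)·(-0.1183-0.0831i)  (+0.0429+0.6307i)·(+0.0048+0.0132i)
Y_2^-1(R⁻¹ n̂) = +0.243448+0.227597i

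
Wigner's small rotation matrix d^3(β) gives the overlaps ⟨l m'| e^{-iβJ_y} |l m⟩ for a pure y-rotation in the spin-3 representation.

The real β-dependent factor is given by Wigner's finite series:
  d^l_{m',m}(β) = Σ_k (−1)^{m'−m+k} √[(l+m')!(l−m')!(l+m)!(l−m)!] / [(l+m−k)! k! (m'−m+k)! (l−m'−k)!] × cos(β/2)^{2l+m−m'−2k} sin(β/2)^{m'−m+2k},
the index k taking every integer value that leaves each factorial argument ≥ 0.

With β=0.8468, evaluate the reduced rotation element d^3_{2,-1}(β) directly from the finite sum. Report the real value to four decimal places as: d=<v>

d^3_{2,-1}(β=0.8468) via Wigner's sum:
c=cos(0.8468/2)=0.911697, s=sin(0.8468/2)=0.410863; N=√[120·1·2·24]=75.894664
k∈{0,1} keeps every argument non-negative
  k=0: (−1)^3·75.8947/(12)·0.9117^3·0.4109^3 = -0.332408
  k=1: (−1)^4·75.8947/(24)·0.9117^1·0.4109^5 = +0.033755
d^3_{2,-1}(0.8468) = -0.332408 +0.033755 = -0.298654

d=-0.2987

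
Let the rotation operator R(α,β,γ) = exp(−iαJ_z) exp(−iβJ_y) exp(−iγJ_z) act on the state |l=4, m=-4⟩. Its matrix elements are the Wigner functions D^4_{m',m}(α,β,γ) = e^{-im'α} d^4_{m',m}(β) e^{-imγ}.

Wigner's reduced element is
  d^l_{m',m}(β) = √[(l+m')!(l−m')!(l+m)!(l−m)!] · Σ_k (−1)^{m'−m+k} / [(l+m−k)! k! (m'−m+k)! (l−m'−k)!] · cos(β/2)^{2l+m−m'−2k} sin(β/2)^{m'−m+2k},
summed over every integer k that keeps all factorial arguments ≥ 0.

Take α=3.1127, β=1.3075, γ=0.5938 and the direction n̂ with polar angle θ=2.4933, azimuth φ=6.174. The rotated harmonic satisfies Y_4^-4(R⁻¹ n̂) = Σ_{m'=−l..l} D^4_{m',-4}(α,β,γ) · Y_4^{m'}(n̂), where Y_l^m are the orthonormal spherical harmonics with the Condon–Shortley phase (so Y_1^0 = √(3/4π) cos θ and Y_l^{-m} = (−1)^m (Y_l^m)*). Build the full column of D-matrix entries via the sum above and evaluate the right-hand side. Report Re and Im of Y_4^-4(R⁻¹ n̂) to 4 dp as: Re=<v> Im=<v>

Need the full column D^4_{m',-4} for m'=−4..4 at α=3.1127, β=1.3075, γ=0.5938.
cos(β/2)=0.793809, sin(β/2)=0.608167
d^4_{-4,-4}: single k=0 term ⇒ +0.157662;  D = -0.100216+0.121713i
d^4_{-3,-4}: single k=0 term ⇒ -0.341648;  D = -0.224693+0.257365i
d^4_{-2,-4}: single k=0 term ⇒ +0.489689;  D = -0.332578+0.359427i
d^4_{-1,-4}: single k=0 term ⇒ -0.530570;  D = -0.371442+0.378861i
d^4_{0,-4}: single k=0 term ⇒ +0.454470;  D = -0.327408+0.315194i
d^4_{1,-4}: single k=0 term ⇒ -0.311428;  D = -0.230504+0.209416i
d^4_{2,-4}: single k=0 term ⇒ +0.168714;  D = -0.128099+0.109795i
d^4_{3,-4}: single k=0 term ⇒ -0.069091;  D = -0.053736+0.043429i
d^4_{4,-4}: single k=0 term ⇒ +0.018715;  D = -0.014889+0.011338i
Y_4^{m'}(θ=2.4933,φ=6.174) and Σ D·Y over m':
  (-0.1002+0.1217i)·(+0.0533+0.0249i)  (-0.2247+0.2574i)·(-0.2080-0.0707i)  (-0.3326+0.3594i)·(+0.4105+0.0911i)  (-0.3714+0.3789i)·(-0.3277-0.0359i)  (-0.3274+0.3152i)·(-0.2043+0.0000i)  (-0.2305+0.2094i)·(+0.3277-0.0359i)  (-0.1281+0.1098i)·(+0.4105-0.0911i)  (-0.0537+0.0434i)·(+0.2080-0.0707i)  (-0.0149+0.0113i)·(+0.0533-0.0249i)
Y_4^-4(R⁻¹ n̂) = -0.029721+0.055852i

Re=-0.0297 Im=0.0559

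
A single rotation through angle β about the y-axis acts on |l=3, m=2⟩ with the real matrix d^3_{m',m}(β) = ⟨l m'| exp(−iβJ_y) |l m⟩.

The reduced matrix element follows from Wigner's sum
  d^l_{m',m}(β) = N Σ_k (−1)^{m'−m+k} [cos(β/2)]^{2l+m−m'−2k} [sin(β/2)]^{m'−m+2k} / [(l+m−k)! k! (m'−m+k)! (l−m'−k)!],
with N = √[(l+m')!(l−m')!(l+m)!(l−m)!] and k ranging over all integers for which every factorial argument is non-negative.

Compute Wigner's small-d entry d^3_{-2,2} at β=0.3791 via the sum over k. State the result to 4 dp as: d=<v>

d^3_{-2,2}(β=0.3791) via Wigner's sum:
c=cos(0.3791/2)=0.982089, s=sin(0.3791/2)=0.188417; N=√[1·120·120·1]=120.000000
Admissible k: 4..5 (factorial args all ≥0)
  k=4: (−1)^0·120.0000/(24)·0.9821^2·0.1884^4 = +0.006078
  k=5: (−1)^1·120.0000/(120)·0.9821^0·0.1884^6 = -0.000045
d^3_{-2,2}(0.3791) = +0.006078 -0.000045 = +0.006033

d=0.0060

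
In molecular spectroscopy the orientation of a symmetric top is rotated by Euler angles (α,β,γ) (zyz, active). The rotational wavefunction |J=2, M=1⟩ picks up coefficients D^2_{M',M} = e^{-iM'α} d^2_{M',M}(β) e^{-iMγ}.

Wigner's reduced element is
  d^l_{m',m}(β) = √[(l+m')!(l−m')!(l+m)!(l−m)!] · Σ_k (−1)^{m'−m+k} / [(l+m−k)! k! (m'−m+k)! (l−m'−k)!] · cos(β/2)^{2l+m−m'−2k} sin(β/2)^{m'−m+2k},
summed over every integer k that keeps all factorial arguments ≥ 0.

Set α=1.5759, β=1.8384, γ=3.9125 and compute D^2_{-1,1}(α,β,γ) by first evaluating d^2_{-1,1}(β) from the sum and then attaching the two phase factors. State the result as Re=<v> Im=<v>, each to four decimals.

Re=-0.2065 Im=-0.2147

First d^2_{-1,1}(β=1.8384), then the phase factors e^{-i(-1)α} and e^{-i(1)γ}:
With c≡cos(β/2)=0.606456 and s≡sin(β/2)=0.795117, N=[1·6·6·1]^{1/2}=6.000000
k∈{2,3} keeps every argument non-negative
  k=2: (−1)^0·6.0000/(2)·0.6065^2·0.7951^2 = +0.697561
  k=3: (−1)^1·6.0000/(6)·0.6065^0·0.7951^4 = -0.399690
d^2_{-1,1}(1.8384) = +0.697561 -0.399690 = +0.297871
D = (-0.005104+0.999987i)·(+0.297871)·(-0.717279+0.696786i) = -0.206459-0.214713i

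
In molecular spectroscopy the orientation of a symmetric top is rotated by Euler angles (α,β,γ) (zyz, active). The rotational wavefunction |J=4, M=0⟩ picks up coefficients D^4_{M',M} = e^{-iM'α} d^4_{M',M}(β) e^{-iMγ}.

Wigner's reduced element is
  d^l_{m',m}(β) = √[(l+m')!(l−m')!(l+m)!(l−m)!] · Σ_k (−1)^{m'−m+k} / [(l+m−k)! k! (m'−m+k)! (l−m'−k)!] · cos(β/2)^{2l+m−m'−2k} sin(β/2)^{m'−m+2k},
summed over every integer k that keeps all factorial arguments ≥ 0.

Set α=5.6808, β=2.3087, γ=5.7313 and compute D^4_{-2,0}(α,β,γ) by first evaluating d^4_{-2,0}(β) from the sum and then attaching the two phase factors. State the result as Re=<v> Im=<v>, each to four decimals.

Re=0.1679 Im=-0.4381

D^4_{-2,0}(5.6808,2.3087,5.7313) = e^{-i·-2·5.6808}·d^4_{-2,0}(2.3087)·e^{-i·0·5.7313}. Compute d first:
With c≡cos(β/2)=0.404513 and s≡sin(β/2)=0.914532, N=[2·720·24·24]^{1/2}=910.735966
Admissible k: 2..4 (factorial args all ≥0)
  k=2: (−1)^0·910.7360/(96)·0.4045^6·0.9145^2 = +0.034763
  k=3: (−1)^1·910.7360/(36)·0.4045^4·0.9145^4 = -0.473823
  k=4: (−1)^2·910.7360/(96)·0.4045^2·0.9145^6 = +0.908198
d^4_{-2,0}(2.3087) = +0.034763 -0.473823 +0.908198 = +0.469137
Attach z-rotation phases: D = e^{-i(-2)(5.6808)}·(+0.469137)·e^{-i(0)(5.7313)} = +0.167908-0.438060i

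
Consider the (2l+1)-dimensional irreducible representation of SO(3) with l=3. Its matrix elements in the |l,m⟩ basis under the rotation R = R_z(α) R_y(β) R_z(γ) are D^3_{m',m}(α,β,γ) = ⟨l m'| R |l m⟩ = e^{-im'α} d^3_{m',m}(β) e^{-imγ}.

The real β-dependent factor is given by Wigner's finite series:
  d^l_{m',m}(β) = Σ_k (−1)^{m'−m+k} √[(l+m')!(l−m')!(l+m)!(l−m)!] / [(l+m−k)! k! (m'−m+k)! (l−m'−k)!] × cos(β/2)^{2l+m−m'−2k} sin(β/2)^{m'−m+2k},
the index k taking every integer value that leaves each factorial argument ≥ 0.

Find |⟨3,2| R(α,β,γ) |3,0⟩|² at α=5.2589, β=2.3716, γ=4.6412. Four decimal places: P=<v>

P=0.2269

Split into d^3_{2,0}(β=2.3716) × two z-phases.
c=cos(2.3716/2)=0.375556, s=sin(2.3716/2)=0.926800; N=√[120·1·6·6]=65.726707
Admissible k: 0..1 (factorial args all ≥0)
  k=0: (−1)^2·65.7267/(12)·0.3756^4·0.9268^2 = +0.093590
  k=1: (−1)^3·65.7267/(12)·0.3756^2·0.9268^4 = -0.569972
d^3_{2,0}(2.3716) = +0.093590 -0.569972 = -0.476381
|D^3_{2,0}|² = |d^3_{2,0}(β)|² = (-0.476381)² = 0.226939 (the z-rotation phases have unit modulus)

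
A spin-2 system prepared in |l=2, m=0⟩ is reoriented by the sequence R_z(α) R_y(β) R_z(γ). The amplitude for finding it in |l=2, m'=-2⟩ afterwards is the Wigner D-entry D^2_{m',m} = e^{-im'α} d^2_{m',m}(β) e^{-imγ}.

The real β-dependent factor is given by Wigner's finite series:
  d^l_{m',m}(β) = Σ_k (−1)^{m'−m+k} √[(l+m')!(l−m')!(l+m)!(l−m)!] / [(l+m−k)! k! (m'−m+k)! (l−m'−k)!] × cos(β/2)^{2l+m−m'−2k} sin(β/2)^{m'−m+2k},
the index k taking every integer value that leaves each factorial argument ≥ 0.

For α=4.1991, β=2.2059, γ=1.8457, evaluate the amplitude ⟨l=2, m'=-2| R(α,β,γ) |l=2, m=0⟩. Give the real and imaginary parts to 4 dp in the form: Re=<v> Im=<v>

Split into d^2_{-2,0}(β=2.2059) × two z-phases.
c=cos(2.2059/2)=0.450965, s=sin(2.2059/2)=0.892542; N=√[1·24·2·2]=9.797959
The bounds max(0,m−m')=2 and min(l+m,l−m')=2 give 1 term
  k=2: (−1)^0·9.7980/(4)·0.4510^2·0.8925^2 = +0.396843
d^2_{-2,0}(2.2059) = +0.396843
Attach z-rotation phases: D = e^{-i(-2)(4.1991)}·(+0.396843)·e^{-i(0)(1.8457)} = -0.205465+0.339512i

Re=-0.2055 Im=0.3395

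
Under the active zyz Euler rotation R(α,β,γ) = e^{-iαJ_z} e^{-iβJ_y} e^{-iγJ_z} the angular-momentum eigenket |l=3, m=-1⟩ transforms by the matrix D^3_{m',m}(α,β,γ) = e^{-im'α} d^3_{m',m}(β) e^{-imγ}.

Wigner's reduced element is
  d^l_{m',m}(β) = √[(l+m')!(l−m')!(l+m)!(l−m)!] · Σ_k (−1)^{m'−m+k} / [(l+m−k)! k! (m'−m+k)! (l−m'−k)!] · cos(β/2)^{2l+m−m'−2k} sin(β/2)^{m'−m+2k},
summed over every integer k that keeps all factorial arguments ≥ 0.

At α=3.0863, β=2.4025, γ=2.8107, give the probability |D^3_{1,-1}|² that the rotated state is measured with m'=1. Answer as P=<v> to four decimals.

P=0.0018

D^3_{1,-1}(3.0863,2.4025,2.8107) = e^{-i·1·3.0863}·d^3_{1,-1}(2.4025)·e^{-i·-1·2.8107}. Compute d first:
Half-angle: c=0.361192, s=0.932491. N=√(24·2·2·24)=48.000000
k: max(0,(-1)−(1))=0 … min(3+(-1),3−(1))=2
  k=0: (−1)^2·48.0000/(8)·0.3612^4·0.9325^2 = +0.088796
  k=1: (−1)^3·48.0000/(6)·0.3612^2·0.9325^4 = -0.789126
  k=2: (−1)^4·48.0000/(48)·0.3612^0·0.9325^6 = +0.657459
d^3_{1,-1}(2.4025) = +0.088796 -0.789126 +0.657459 = -0.042871
|D^3_{1,-1}|² = |d^3_{1,-1}(β)|² = (-0.042871)² = 0.001838 (the z-rotation phases have unit modulus)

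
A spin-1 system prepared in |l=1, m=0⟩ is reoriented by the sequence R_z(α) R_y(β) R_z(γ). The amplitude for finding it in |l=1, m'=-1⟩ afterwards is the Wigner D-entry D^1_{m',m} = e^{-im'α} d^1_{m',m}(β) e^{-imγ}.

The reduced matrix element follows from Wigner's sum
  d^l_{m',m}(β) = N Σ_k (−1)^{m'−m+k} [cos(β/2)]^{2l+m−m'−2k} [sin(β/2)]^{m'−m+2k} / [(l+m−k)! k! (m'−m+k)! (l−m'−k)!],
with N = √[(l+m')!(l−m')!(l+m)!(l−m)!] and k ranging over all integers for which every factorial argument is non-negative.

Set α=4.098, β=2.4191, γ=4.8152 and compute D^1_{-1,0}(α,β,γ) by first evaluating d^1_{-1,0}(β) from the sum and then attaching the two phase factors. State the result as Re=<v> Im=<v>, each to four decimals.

D^1_{-1,0}(4.098,2.4191,4.8152) = e^{-i·-1·4.098}·d^1_{-1,0}(2.4191)·e^{-i·0·4.8152}. Compute d first:
Half-angle: c=0.353440, s=0.935457. N=√(1·2·1·1)=1.414214
The bounds max(0,m−m')=1 and min(l+m,l−m')=1 give 1 term
  k=1: (−1)^0·1.4142/(1)·0.3534^1·0.9355^1 = +0.467579
d^1_{-1,0}(2.4191) = +0.467579
Phases: e^{-i·(-1)·4.098}=-0.576459-0.817126i, e^{-i·(0)·4.8152}=+1.000000+0.000000i ⇒ D=-0.269540-0.382071i

Re=-0.2695 Im=-0.3821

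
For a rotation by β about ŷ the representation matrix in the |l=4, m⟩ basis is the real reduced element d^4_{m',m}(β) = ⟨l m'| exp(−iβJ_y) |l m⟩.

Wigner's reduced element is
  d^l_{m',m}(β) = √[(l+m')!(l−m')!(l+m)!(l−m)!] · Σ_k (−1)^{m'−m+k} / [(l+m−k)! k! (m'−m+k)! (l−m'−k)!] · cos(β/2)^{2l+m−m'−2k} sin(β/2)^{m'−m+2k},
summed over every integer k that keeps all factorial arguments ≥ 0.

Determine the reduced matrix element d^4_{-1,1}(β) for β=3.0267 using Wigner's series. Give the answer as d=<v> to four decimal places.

d=-0.9382

d^4_{-1,1}(β=3.0267) via Wigner's sum:
Half-angle: c=0.057415, s=0.998350. N=√(6·120·120·6)=720.000000
k∈{2,3,4,5} keeps every argument non-negative
  k=2: (−1)^0·720.0000/(72)·0.0574^6·0.9984^2 = +0.000000
  k=3: (−1)^1·720.0000/(24)·0.0574^4·0.9984^4 = -0.000324
  k=4: (−1)^2·720.0000/(48)·0.0574^2·0.9984^6 = +0.048959
  k=5: (−1)^3·720.0000/(720)·0.0574^0·0.9984^8 = -0.986879
d^4_{-1,1}(3.0267) = +0.000000 -0.000324 +0.048959 -0.986879 = -0.938243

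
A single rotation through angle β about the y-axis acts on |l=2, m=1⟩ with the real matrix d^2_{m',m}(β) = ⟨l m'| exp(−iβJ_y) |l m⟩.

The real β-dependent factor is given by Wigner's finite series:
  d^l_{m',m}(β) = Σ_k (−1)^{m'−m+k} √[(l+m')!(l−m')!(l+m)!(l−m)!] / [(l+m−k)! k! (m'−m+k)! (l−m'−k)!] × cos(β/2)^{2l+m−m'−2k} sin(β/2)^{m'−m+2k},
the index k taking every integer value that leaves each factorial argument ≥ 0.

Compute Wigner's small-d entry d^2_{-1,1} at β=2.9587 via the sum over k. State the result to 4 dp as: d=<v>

d=-0.9586

d^2_{-1,1}(β=2.9587) via Wigner's sum:
With c≡cos(β/2)=0.091319 and s≡sin(β/2)=0.995822, N=[1·6·6·1]^{1/2}=6.000000
The bounds max(0,m−m')=2 and min(l+m,l−m')=3 give 2 terms
  k=2: (−1)^0·6.0000/(2)·0.0913^2·0.9958^2 = +0.024809
  k=3: (−1)^1·6.0000/(6)·0.0913^0·0.9958^4 = -0.983391
d^2_{-1,1}(2.9587) = +0.024809 -0.983391 = -0.958582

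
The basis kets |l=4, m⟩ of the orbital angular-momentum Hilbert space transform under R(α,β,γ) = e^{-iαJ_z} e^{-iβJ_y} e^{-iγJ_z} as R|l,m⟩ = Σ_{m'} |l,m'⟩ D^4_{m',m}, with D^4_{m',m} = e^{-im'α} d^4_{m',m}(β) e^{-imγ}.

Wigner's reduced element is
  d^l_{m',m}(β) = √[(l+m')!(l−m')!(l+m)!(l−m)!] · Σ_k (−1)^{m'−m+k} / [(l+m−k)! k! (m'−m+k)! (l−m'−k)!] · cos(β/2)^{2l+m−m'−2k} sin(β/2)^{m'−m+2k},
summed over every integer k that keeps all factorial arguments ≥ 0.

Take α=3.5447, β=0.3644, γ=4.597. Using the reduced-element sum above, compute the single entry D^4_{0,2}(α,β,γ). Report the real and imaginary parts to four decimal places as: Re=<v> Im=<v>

First d^4_{0,2}(β=0.3644), then the phase factors e^{-i(0)α} and e^{-i(2)γ}:
c=cos(0.3644/2)=0.983447, s=sin(0.3644/2)=0.181194; N=√[24·24·720·2]=910.735966
The bounds max(0,m−m')=2 and min(l+m,l−m')=4 give 3 terms
  k=2: (−1)^0·910.7360/(96)·0.9834^6·0.1812^2 = +0.281782
  k=3: (−1)^1·910.7360/(36)·0.9834^4·0.1812^4 = -0.025507
  k=4: (−1)^2·910.7360/(96)·0.9834^2·0.1812^6 = +0.000325
d^4_{0,2}(0.3644) = +0.281782 -0.025507 +0.000325 = +0.256600
Phases: e^{-i·(0)·3.5447}=+1.000000+0.000000i, e^{-i·(2)·4.597}=-0.973489-0.228735i ⇒ D=-0.249797-0.058693i

Re=-0.2498 Im=-0.0587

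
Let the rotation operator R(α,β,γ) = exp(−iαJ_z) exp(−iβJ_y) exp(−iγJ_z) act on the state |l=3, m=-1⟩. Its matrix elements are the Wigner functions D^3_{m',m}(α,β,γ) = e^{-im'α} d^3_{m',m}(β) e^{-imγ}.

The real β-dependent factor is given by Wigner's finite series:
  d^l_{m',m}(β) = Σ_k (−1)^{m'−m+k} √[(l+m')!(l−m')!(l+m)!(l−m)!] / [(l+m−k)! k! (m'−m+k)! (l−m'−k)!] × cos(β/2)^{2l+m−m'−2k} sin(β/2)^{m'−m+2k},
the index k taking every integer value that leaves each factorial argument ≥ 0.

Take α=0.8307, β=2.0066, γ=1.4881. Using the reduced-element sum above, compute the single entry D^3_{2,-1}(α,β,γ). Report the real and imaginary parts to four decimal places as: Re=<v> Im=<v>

Re=0.1337 Im=-0.0234

Split into d^3_{2,-1}(β=2.0066) × two z-phases.
With c≡cos(β/2)=0.537523 and s≡sin(β/2)=0.843249, N=[120·1·2·24]^{1/2}=75.894664
The bounds max(0,m−m')=0 and min(l+m,l−m')=1 give 2 terms
  k=0: (−1)^3·75.8947/(12)·0.5375^3·0.8432^3 = -0.588963
  k=1: (−1)^4·75.8947/(24)·0.5375^1·0.8432^5 = +0.724731
d^3_{2,-1}(2.0066) = -0.588963 +0.724731 = +0.135768
Attach z-rotation phases: D = e^{-i(2)(0.8307)}·(+0.135768)·e^{-i(-1)(1.4881)} = +0.133734-0.023411i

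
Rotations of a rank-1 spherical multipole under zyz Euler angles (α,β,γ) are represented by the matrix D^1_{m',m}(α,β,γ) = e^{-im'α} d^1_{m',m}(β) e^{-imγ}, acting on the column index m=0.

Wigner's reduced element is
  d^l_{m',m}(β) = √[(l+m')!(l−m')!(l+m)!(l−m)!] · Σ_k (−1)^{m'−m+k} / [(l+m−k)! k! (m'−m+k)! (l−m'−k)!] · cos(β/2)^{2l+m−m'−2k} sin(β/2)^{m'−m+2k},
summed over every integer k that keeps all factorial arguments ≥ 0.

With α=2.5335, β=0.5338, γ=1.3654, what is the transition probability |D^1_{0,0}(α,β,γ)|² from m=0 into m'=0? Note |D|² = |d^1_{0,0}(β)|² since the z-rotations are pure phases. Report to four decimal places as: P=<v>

P=0.7411

First d^1_{0,0}(β=0.5338), then the phase factors e^{-i(0)α} and e^{-i(0)γ}:
Half-angle: c=0.964593, s=0.263742. N=√(1·1·1·1)=1.000000
Admissible k: 0..1 (factorial args all ≥0)
  k=0: (−1)^0·1.0000/(1)·0.9646^2·0.2637^0 = +0.930440
  k=1: (−1)^1·1.0000/(1)·0.9646^0·0.2637^2 = -0.069560
d^1_{0,0}(0.5338) = +0.930440 -0.069560 = +0.860880
|D^1_{0,0}|² = |d^1_{0,0}(β)|² = (+0.860880)² = 0.741114 (the z-rotation phases have unit modulus)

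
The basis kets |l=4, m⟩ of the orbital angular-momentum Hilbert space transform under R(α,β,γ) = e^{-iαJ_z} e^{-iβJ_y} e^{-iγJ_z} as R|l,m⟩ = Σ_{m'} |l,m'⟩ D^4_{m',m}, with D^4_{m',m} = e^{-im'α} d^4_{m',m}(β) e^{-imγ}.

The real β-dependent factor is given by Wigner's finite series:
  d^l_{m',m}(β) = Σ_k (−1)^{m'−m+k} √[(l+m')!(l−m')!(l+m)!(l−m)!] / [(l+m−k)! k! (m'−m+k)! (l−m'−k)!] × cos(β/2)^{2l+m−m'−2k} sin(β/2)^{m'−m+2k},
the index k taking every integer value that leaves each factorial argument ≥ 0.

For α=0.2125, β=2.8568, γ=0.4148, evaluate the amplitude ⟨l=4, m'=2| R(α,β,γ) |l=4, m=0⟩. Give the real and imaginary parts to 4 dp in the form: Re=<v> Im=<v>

Re=0.1549 Im=-0.0701

D^4_{2,0}(0.2125,2.8568,0.4148) = e^{-i·2·0.2125}·d^4_{2,0}(2.8568)·e^{-i·0·0.4148}. Compute d first:
Half-angle: c=0.141916, s=0.989879. N=√(720·2·24·24)=910.735966
The bounds max(0,m−m')=0 and min(l+m,l−m')=2 give 3 terms
  k=0: (−1)^2·910.7360/(96)·0.1419^6·0.9899^2 = +0.000076
  k=1: (−1)^3·910.7360/(36)·0.1419^4·0.9899^4 = -0.009852
  k=2: (−1)^4·910.7360/(96)·0.1419^2·0.9899^6 = +0.179752
d^4_{2,0}(2.8568) = +0.000076 -0.009852 +0.179752 = +0.169976
Phases: e^{-i·(2)·0.2125}=+0.911039-0.412321i, e^{-i·(0)·0.4148}=+1.000000+0.000000i ⇒ D=+0.154854-0.070084i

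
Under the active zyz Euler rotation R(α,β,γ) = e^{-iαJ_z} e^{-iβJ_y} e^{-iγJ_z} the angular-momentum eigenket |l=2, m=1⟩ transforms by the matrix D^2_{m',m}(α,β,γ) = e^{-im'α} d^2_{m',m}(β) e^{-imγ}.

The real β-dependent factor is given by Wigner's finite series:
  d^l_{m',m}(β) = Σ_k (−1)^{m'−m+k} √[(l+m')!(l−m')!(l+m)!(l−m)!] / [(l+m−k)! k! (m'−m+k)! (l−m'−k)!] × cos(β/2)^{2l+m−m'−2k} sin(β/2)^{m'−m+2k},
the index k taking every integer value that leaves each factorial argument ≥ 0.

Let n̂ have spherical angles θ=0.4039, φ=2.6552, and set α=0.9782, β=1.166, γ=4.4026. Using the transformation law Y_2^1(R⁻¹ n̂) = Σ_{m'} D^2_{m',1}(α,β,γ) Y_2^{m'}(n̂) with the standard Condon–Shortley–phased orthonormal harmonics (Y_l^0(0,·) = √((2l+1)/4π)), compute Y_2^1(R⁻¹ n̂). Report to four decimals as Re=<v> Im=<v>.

Re=0.0274 Im=0.2351

Need the full column D^2_{m',1} for m'=−2..2 at α=0.9782, β=1.166, γ=4.4026.
cos(β/2)=0.834815, sin(β/2)=0.550531
d^2_{-2,1}: single k=3 term ⇒ +0.278590;  D = -0.213902-0.178489i
d^2_{-1,1}: k∈[2..3] ⇒ +0.633673 -0.091860 = +0.541812;  D = -0.520289+0.151194i
d^2_{0,1}: k∈[1..2] ⇒ +0.784563 -0.341201 = +0.443361;  D = -0.135162+0.422257i
d^2_{1,1}: k∈[0..1] ⇒ +0.485692 -0.633673 = -0.147981;  D = -0.091710-0.116137i
d^2_{2,1}: single k=0 term ⇒ -0.640593;  D = -0.638753+0.048520i
Y_2^{m'}(θ=0.4039,φ=2.6552) and Σ D·Y over m':
  (-0.2139-0.1785i)·(+0.0336+0.0493i)  (-0.5203+0.1512i)·(-0.2468-0.1305i)  (-0.1352+0.4223i)·(+0.4846+0.0000i)  (-0.0917-0.1161i)·(+0.2468-0.1305i)  (-0.6388+0.0485i)·(+0.0336-0.0493i)
Y_2^1(R⁻¹ n̂) = +0.027400+0.235115i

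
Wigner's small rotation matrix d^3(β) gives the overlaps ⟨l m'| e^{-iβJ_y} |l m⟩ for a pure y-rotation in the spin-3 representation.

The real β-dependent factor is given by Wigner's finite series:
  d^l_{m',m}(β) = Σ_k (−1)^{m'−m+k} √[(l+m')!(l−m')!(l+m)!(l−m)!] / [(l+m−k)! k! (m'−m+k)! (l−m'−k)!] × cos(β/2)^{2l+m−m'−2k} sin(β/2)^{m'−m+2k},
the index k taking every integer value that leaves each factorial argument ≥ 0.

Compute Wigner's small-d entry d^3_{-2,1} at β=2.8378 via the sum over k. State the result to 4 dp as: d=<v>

d=-0.4304

d^3_{-2,1}(β=2.8378) via Wigner's sum:
Half-angle: c=0.151313, s=0.988486. N=√(1·120·24·2)=75.894664
k: max(0,(1)−(-2))=3 … min(3+(1),3−(-2))=4
  k=3: (−1)^0·75.8947/(12)·0.1513^3·0.9885^3 = +0.021163
  k=4: (−1)^1·75.8947/(24)·0.1513^1·0.9885^5 = -0.451573
d^3_{-2,1}(2.8378) = +0.021163 -0.451573 = -0.430411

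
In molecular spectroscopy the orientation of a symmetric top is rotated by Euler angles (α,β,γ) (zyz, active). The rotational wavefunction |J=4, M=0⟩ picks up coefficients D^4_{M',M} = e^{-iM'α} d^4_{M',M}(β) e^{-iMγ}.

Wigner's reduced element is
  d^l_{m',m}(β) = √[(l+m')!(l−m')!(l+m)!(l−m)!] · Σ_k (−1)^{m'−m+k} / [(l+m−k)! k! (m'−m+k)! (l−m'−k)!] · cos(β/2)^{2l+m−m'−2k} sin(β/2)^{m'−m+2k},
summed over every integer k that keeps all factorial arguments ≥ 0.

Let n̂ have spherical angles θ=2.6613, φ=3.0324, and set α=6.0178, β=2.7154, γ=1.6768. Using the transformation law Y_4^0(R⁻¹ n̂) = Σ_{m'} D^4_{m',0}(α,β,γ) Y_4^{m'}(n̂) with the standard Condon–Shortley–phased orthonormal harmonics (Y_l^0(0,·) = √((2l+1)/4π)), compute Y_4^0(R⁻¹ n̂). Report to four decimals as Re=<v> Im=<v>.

Need the full column D^4_{m',0} for m'=−4..4 at α=6.0178, β=2.7154, γ=1.6768.
cos(β/2)=0.211487, sin(β/2)=0.977381
d^4_{-4,0}: single k=4 term ⇒ +0.015274;  D = +0.007446-0.013335i
d^4_{-3,0}: k∈[3..4] ⇒ +0.004674 -0.099824 = -0.095150;  D = -0.066554+0.068001i
d^4_{-2,0}: k∈[2..4] ⇒ +0.000811 -0.046183 +0.369890 = +0.324518;  D = +0.279870-0.164270i
d^4_{-1,0}: k∈[1..4] ⇒ +0.000083 -0.010599 +0.226380 -0.805834 = -0.589971;  D = -0.569317+0.154738i
d^4_{0,0}: k∈[0..4] ⇒ +0.000004 -0.001368 +0.065719 -0.623837 +0.832742 = +0.273261;  D = +0.273261+0.000000i
d^4_{1,0}: k∈[0..3] ⇒ -0.000083 +0.010599 -0.226380 +0.805834 = +0.589971;  D = +0.569317+0.154738i
d^4_{2,0}: k∈[0..2] ⇒ +0.000811 -0.046183 +0.369890 = +0.324518;  D = +0.279870+0.164270i
d^4_{3,0}: k∈[0..1] ⇒ -0.004674 +0.099824 = +0.095150;  D = +0.066554+0.068001i
d^4_{4,0}: single k=0 term ⇒ +0.015274;  D = +0.007446+0.013335i
Y_4^{m'}(θ=2.6613,φ=3.0324) and Σ D·Y over m':
  (+0.0074-0.0133i)·(+0.0183+0.0085i)  (-0.0666+0.0680i)·(+0.1037+0.0352i)  (+0.2799-0.1643i)·(+0.3141+0.0697i)  (-0.5693+0.1547i)·(+0.4828+0.0529i)  (+0.2733+0.0000i)·(+0.1117+0.0000i)  (+0.5693+0.1547i)·(-0.4828+0.0529i)  (+0.2799+0.1643i)·(+0.3141-0.0697i)  (+0.0666+0.0680i)·(-0.1037+0.0352i)  (+0.0074+0.0133i)·(+0.0183-0.0085i)
Y_4^0(R⁻¹ n̂) = -0.354992+0.000000i

Re=-0.3550 Im=0.0000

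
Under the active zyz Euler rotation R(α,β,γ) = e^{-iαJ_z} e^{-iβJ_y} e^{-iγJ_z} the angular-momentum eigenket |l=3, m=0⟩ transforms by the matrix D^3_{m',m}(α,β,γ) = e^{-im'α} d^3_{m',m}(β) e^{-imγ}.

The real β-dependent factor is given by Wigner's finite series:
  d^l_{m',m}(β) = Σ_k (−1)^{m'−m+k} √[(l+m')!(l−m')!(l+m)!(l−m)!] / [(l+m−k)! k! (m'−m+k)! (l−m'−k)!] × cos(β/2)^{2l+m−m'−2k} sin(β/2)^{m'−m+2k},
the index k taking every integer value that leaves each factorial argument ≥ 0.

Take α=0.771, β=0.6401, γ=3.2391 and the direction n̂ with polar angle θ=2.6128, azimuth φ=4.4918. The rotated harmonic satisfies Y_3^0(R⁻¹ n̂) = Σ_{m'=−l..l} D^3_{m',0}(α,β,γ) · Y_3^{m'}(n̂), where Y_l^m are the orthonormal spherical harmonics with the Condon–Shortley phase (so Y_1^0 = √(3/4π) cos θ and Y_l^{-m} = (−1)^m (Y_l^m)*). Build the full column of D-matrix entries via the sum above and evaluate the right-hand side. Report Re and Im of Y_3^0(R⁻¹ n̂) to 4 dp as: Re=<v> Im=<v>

Re=-0.5154 Im=0.0000

Need the full column D^3_{m',0} for m'=−3..3 at α=0.771, β=0.6401, γ=3.2391.
cos(β/2)=0.949220, sin(β/2)=0.314614
d^3_{-3,0}: single k=3 term ⇒ +0.119110;  D = -0.080508+0.087782i
d^3_{-2,0}: k∈[2..3] ⇒ +0.440133 -0.048351 = +0.391782;  D = +0.011280+0.391619i
d^3_{-1,0}: k∈[1..3] ⇒ +0.839851 -0.276787 +0.010136 = +0.573199;  D = +0.411107+0.399436i
d^3_{0,0}: k∈[0..3] ⇒ +0.731477 -0.723212 +0.079449 -0.000970 = +0.086744;  D = +0.086744+0.000000i
d^3_{1,0}: k∈[0..2] ⇒ -0.839851 +0.276787 -0.010136 = -0.573199;  D = -0.411107+0.399436i
d^3_{2,0}: k∈[0..1] ⇒ +0.440133 -0.048351 = +0.391782;  D = +0.011280-0.391619i
d^3_{3,0}: single k=0 term ⇒ -0.119110;  D = +0.080508+0.087782i
Y_3^{m'}(θ=2.6128,φ=4.4918) and Σ D·Y over m':
  (-0.0805+0.0878i)·(+0.0329-0.0423i)  (+0.0113+0.3916i)·(+0.2031+0.0959i)  (+0.4111+0.3994i)·(-0.0973+0.4339i)  (+0.0867+0.0000i)·(-0.2344+0.0000i)  (-0.4111+0.3994i)·(+0.0973+0.4339i)  (+0.0113-0.3916i)·(+0.2031-0.0959i)  (+0.0805+0.0878i)·(-0.0329-0.0423i)
Y_3^0(R⁻¹ n̂) = -0.515381-0.000000i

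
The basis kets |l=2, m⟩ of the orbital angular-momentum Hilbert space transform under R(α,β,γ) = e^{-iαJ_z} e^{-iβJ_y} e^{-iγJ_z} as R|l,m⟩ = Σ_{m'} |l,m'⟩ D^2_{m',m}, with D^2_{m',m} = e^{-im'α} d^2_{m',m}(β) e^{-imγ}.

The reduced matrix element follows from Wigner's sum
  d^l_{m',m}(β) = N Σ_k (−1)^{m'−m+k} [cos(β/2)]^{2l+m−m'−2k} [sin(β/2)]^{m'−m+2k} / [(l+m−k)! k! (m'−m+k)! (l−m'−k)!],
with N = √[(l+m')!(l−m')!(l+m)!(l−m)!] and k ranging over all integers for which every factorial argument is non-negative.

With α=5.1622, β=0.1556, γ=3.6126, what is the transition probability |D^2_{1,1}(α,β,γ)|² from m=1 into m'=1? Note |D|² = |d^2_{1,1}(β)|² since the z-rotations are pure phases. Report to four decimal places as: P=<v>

P=0.9408

Split into d^2_{1,1}(β=0.1556) × two z-phases.
With c≡cos(β/2)=0.996975 and s≡sin(β/2)=0.077722, N=[6·1·6·1]^{1/2}=6.000000
Admissible k: 0..1 (factorial args all ≥0)
  k=0: (−1)^0·6.0000/(6)·0.9970^4·0.0777^0 = +0.987955
  k=1: (−1)^1·6.0000/(2)·0.9970^2·0.0777^2 = -0.018012
d^2_{1,1}(0.1556) = +0.987955 -0.018012 = +0.969943
|D^2_{1,1}|² = |d^2_{1,1}(β)|² = (+0.969943)² = 0.940789 (the z-rotation phases have unit modulus)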